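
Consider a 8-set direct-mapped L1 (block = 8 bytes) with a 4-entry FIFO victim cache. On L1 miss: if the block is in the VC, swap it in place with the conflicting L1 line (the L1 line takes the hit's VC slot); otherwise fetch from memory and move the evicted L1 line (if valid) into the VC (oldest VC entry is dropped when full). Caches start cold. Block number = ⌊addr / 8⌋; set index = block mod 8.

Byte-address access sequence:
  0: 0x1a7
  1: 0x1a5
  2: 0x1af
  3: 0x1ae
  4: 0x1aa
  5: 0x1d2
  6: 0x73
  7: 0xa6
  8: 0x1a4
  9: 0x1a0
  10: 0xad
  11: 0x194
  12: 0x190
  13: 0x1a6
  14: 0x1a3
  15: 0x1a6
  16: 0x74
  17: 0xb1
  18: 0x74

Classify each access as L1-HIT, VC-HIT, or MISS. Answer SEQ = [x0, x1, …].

SEQ = [MISS, L1-HIT, MISS, L1-HIT, L1-HIT, MISS, MISS, MISS, VC-HIT, L1-HIT, MISS, MISS, L1-HIT, L1-HIT, L1-HIT, L1-HIT, L1-HIT, MISS, VC-HIT]

  [0] addr=0x1a7 blk=52 s=4: MISS | VC []
  [1] addr=0x1a5 blk=52 s=4: L1-HIT | VC []
  [2] addr=0x1af blk=53 s=5: MISS | VC []
  [3] addr=0x1ae blk=53 s=5: L1-HIT | VC []
  [4] addr=0x1aa blk=53 s=5: L1-HIT | VC []
  [5] addr=0x1d2 blk=58 s=2: MISS | VC []
  [6] addr=0x73 blk=14 s=6: MISS | VC []
  [7] addr=0xa6 blk=20 s=4: MISS | VC [52]
  [8] addr=0x1a4 blk=52 s=4: VC-HIT | VC [20]
  [9] addr=0x1a0 blk=52 s=4: L1-HIT | VC [20]
  [10] addr=0xad blk=21 s=5: MISS | VC [20, 53]
  [11] addr=0x194 blk=50 s=2: MISS | VC [20, 53, 58]
  [12] addr=0x190 blk=50 s=2: L1-HIT | VC [20, 53, 58]
  [13] addr=0x1a6 blk=52 s=4: L1-HIT | VC [20, 53, 58]
  [14] addr=0x1a3 blk=52 s=4: L1-HIT | VC [20, 53, 58]
  [15] addr=0x1a6 blk=52 s=4: L1-HIT | VC [20, 53, 58]
  [16] addr=0x74 blk=14 s=6: L1-HIT | VC [20, 53, 58]
  [17] addr=0xb1 blk=22 s=6: MISS | VC [20, 53, 58, 14]
  [18] addr=0x74 blk=14 s=6: VC-HIT | VC [20, 53, 58, 22]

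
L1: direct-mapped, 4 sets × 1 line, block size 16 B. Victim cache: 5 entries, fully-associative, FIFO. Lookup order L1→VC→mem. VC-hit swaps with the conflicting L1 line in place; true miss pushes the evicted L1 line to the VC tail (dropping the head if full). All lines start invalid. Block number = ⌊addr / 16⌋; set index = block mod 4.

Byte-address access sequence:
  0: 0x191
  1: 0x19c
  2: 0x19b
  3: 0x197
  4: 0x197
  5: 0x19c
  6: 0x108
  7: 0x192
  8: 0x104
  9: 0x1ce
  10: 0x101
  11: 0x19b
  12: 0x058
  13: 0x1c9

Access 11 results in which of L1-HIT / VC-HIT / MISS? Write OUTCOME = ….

OUTCOME = L1-HIT

0: 0x191 (blk 25, set 1) → MISS  vc=[]
1: 0x19c (blk 25, set 1) → L1-HIT  vc=[]
2: 0x19b (blk 25, set 1) → L1-HIT  vc=[]
3: 0x197 (blk 25, set 1) → L1-HIT  vc=[]
4: 0x197 (blk 25, set 1) → L1-HIT  vc=[]
5: 0x19c (blk 25, set 1) → L1-HIT  vc=[]
6: 0x108 (blk 16, set 0) → MISS  vc=[]
7: 0x192 (blk 25, set 1) → L1-HIT  vc=[]
8: 0x104 (blk 16, set 0) → L1-HIT  vc=[]
9: 0x1ce (blk 28, set 0) → MISS  vc=[16]
10: 0x101 (blk 16, set 0) → VC-HIT  vc=[28]
11: 0x19b (blk 25, set 1) → L1-HIT  vc=[28]
12: 0x58 (blk 5, set 1) → MISS  vc=[28, 25]
13: 0x1c9 (blk 28, set 0) → VC-HIT  vc=[16, 25]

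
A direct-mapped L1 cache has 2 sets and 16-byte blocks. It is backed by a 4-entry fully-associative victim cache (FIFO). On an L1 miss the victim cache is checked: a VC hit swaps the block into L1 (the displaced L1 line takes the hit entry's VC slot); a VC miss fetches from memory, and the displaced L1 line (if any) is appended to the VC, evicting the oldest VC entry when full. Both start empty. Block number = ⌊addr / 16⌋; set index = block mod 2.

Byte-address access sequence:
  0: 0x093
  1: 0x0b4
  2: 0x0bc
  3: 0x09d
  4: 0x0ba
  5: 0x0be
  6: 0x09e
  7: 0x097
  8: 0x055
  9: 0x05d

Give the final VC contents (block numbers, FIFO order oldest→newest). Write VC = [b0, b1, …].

VC = [11, 9]

0: 0x93 (blk 9, set 1) → MISS  vc=[]
1: 0xb4 (blk 11, set 1) → MISS  vc=[9]
2: 0xbc (blk 11, set 1) → L1-HIT  vc=[9]
3: 0x9d (blk 9, set 1) → VC-HIT  vc=[11]
4: 0xba (blk 11, set 1) → VC-HIT  vc=[9]
5: 0xbe (blk 11, set 1) → L1-HIT  vc=[9]
6: 0x9e (blk 9, set 1) → VC-HIT  vc=[11]
7: 0x97 (blk 9, set 1) → L1-HIT  vc=[11]
8: 0x55 (blk 5, set 1) → MISS  vc=[11, 9]
9: 0x5d (blk 5, set 1) → L1-HIT  vc=[11, 9]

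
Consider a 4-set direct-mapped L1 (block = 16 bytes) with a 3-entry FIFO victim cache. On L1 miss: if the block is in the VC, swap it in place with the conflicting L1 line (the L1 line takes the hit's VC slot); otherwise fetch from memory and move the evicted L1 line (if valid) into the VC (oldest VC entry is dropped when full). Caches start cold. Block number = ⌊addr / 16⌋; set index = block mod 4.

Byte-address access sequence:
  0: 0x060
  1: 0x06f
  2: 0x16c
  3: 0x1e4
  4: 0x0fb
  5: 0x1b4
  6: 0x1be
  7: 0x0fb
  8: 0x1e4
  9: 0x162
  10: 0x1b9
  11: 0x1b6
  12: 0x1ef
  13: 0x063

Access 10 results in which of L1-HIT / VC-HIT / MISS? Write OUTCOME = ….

#0 0x60→b6/s2 MISS; vc=[]
#1 0x6f→b6/s2 L1-HIT; vc=[]
#2 0x16c→b22/s2 MISS; vc=[6]
#3 0x1e4→b30/s2 MISS; vc=[6,22]
#4 0xfb→b15/s3 MISS; vc=[6,22]
#5 0x1b4→b27/s3 MISS; vc=[6,22,15]
#6 0x1be→b27/s3 L1-HIT; vc=[6,22,15]
#7 0xfb→b15/s3 VC-HIT; vc=[6,22,27]
#8 0x1e4→b30/s2 L1-HIT; vc=[6,22,27]
#9 0x162→b22/s2 VC-HIT; vc=[6,30,27]
#10 0x1b9→b27/s3 VC-HIT; vc=[6,30,15]
#11 0x1b6→b27/s3 L1-HIT; vc=[6,30,15]
#12 0x1ef→b30/s2 VC-HIT; vc=[6,22,15]
#13 0x63→b6/s2 VC-HIT; vc=[30,22,15]

OUTCOME = VC-HIT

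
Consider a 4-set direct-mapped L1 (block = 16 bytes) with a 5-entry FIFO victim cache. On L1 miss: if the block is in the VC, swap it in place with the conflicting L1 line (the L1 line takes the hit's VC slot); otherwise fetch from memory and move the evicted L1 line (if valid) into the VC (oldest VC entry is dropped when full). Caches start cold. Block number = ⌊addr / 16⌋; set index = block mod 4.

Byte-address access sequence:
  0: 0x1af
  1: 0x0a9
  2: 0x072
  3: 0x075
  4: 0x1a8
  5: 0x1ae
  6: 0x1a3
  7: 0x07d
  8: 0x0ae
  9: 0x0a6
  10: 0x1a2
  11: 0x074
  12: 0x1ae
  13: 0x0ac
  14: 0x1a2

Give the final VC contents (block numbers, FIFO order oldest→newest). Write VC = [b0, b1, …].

#0 0x1af→b26/s2 MISS; vc=[]
#1 0xa9→b10/s2 MISS; vc=[26]
#2 0x72→b7/s3 MISS; vc=[26]
#3 0x75→b7/s3 L1-HIT; vc=[26]
#4 0x1a8→b26/s2 VC-HIT; vc=[10]
#5 0x1ae→b26/s2 L1-HIT; vc=[10]
#6 0x1a3→b26/s2 L1-HIT; vc=[10]
#7 0x7d→b7/s3 L1-HIT; vc=[10]
#8 0xae→b10/s2 VC-HIT; vc=[26]
#9 0xa6→b10/s2 L1-HIT; vc=[26]
#10 0x1a2→b26/s2 VC-HIT; vc=[10]
#11 0x74→b7/s3 L1-HIT; vc=[10]
#12 0x1ae→b26/s2 L1-HIT; vc=[10]
#13 0xac→b10/s2 VC-HIT; vc=[26]
#14 0x1a2→b26/s2 VC-HIT; vc=[10]

VC = [10]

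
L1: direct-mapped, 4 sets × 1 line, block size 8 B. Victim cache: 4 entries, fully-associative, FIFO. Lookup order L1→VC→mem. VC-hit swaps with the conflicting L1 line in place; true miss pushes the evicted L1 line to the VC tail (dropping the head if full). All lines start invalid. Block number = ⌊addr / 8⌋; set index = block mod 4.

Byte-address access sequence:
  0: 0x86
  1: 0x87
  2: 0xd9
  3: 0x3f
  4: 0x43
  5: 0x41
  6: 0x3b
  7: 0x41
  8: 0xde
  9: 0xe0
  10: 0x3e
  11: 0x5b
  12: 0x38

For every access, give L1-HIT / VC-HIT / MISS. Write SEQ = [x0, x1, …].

0: 0x86 (blk 16, set 0) → MISS  vc=[]
1: 0x87 (blk 16, set 0) → L1-HIT  vc=[]
2: 0xd9 (blk 27, set 3) → MISS  vc=[]
3: 0x3f (blk 7, set 3) → MISS  vc=[27]
4: 0x43 (blk 8, set 0) → MISS  vc=[27, 16]
5: 0x41 (blk 8, set 0) → L1-HIT  vc=[27, 16]
6: 0x3b (blk 7, set 3) → L1-HIT  vc=[27, 16]
7: 0x41 (blk 8, set 0) → L1-HIT  vc=[27, 16]
8: 0xde (blk 27, set 3) → VC-HIT  vc=[7, 16]
9: 0xe0 (blk 28, set 0) → MISS  vc=[7, 16, 8]
10: 0x3e (blk 7, set 3) → VC-HIT  vc=[27, 16, 8]
11: 0x5b (blk 11, set 3) → MISS  vc=[27, 16, 8, 7]
12: 0x38 (blk 7, set 3) → VC-HIT  vc=[27, 16, 8, 11]

SEQ = [MISS, L1-HIT, MISS, MISS, MISS, L1-HIT, L1-HIT, L1-HIT, VC-HIT, MISS, VC-HIT, MISS, VC-HIT]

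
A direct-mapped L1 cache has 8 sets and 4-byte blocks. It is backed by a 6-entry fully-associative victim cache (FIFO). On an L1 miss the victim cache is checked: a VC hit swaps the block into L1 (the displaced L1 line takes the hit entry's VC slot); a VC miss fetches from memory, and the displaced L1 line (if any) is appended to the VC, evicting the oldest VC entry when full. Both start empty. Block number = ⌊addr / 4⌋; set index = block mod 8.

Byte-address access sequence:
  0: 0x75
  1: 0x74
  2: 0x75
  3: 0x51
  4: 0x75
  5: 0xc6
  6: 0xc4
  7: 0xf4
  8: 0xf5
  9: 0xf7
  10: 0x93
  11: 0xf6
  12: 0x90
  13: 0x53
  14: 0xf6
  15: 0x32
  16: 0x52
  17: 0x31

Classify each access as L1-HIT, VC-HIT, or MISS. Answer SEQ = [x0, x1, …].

#0 0x75→b29/s5 MISS; vc=[]
#1 0x74→b29/s5 L1-HIT; vc=[]
#2 0x75→b29/s5 L1-HIT; vc=[]
#3 0x51→b20/s4 MISS; vc=[]
#4 0x75→b29/s5 L1-HIT; vc=[]
#5 0xc6→b49/s1 MISS; vc=[]
#6 0xc4→b49/s1 L1-HIT; vc=[]
#7 0xf4→b61/s5 MISS; vc=[29]
#8 0xf5→b61/s5 L1-HIT; vc=[29]
#9 0xf7→b61/s5 L1-HIT; vc=[29]
#10 0x93→b36/s4 MISS; vc=[29,20]
#11 0xf6→b61/s5 L1-HIT; vc=[29,20]
#12 0x90→b36/s4 L1-HIT; vc=[29,20]
#13 0x53→b20/s4 VC-HIT; vc=[29,36]
#14 0xf6→b61/s5 L1-HIT; vc=[29,36]
#15 0x32→b12/s4 MISS; vc=[29,36,20]
#16 0x52→b20/s4 VC-HIT; vc=[29,36,12]
#17 0x31→b12/s4 VC-HIT; vc=[29,36,20]

SEQ = [MISS, L1-HIT, L1-HIT, MISS, L1-HIT, MISS, L1-HIT, MISS, L1-HIT, L1-HIT, MISS, L1-HIT, L1-HIT, VC-HIT, L1-HIT, MISS, VC-HIT, VC-HIT]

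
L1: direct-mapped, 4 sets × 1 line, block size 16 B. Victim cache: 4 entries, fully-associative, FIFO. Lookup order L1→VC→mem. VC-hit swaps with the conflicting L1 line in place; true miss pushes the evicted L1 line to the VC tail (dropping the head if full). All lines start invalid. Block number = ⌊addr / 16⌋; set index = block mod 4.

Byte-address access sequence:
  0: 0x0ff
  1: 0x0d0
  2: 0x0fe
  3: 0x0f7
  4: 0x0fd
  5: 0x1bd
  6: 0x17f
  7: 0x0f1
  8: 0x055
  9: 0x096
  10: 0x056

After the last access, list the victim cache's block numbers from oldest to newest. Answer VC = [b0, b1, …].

VC = [23, 27, 13, 9]

  [0] addr=0xff blk=15 s=3: MISS | VC []
  [1] addr=0xd0 blk=13 s=1: MISS | VC []
  [2] addr=0xfe blk=15 s=3: L1-HIT | VC []
  [3] addr=0xf7 blk=15 s=3: L1-HIT | VC []
  [4] addr=0xfd blk=15 s=3: L1-HIT | VC []
  [5] addr=0x1bd blk=27 s=3: MISS | VC [15]
  [6] addr=0x17f blk=23 s=3: MISS | VC [15, 27]
  [7] addr=0xf1 blk=15 s=3: VC-HIT | VC [23, 27]
  [8] addr=0x55 blk=5 s=1: MISS | VC [23, 27, 13]
  [9] addr=0x96 blk=9 s=1: MISS | VC [23, 27, 13, 5]
  [10] addr=0x56 blk=5 s=1: VC-HIT | VC [23, 27, 13, 9]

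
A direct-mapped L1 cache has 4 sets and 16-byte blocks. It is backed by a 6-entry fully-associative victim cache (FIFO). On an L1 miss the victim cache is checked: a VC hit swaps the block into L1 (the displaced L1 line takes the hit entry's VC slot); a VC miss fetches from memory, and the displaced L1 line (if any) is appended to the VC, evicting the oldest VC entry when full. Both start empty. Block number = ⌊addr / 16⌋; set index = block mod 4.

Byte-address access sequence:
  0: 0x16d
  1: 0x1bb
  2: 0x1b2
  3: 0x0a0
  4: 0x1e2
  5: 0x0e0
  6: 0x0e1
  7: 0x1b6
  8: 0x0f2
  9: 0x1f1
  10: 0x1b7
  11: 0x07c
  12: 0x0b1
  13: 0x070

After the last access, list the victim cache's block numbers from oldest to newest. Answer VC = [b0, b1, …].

VC = [10, 30, 31, 15, 27, 11]

0: 0x16d (blk 22, set 2) → MISS  vc=[]
1: 0x1bb (blk 27, set 3) → MISS  vc=[]
2: 0x1b2 (blk 27, set 3) → L1-HIT  vc=[]
3: 0xa0 (blk 10, set 2) → MISS  vc=[22]
4: 0x1e2 (blk 30, set 2) → MISS  vc=[22, 10]
5: 0xe0 (blk 14, set 2) → MISS  vc=[22, 10, 30]
6: 0xe1 (blk 14, set 2) → L1-HIT  vc=[22, 10, 30]
7: 0x1b6 (blk 27, set 3) → L1-HIT  vc=[22, 10, 30]
8: 0xf2 (blk 15, set 3) → MISS  vc=[22, 10, 30, 27]
9: 0x1f1 (blk 31, set 3) → MISS  vc=[22, 10, 30, 27, 15]
10: 0x1b7 (blk 27, set 3) → VC-HIT  vc=[22, 10, 30, 31, 15]
11: 0x7c (blk 7, set 3) → MISS  vc=[22, 10, 30, 31, 15, 27]
12: 0xb1 (blk 11, set 3) → MISS  vc=[10, 30, 31, 15, 27, 7]
13: 0x70 (blk 7, set 3) → VC-HIT  vc=[10, 30, 31, 15, 27, 11]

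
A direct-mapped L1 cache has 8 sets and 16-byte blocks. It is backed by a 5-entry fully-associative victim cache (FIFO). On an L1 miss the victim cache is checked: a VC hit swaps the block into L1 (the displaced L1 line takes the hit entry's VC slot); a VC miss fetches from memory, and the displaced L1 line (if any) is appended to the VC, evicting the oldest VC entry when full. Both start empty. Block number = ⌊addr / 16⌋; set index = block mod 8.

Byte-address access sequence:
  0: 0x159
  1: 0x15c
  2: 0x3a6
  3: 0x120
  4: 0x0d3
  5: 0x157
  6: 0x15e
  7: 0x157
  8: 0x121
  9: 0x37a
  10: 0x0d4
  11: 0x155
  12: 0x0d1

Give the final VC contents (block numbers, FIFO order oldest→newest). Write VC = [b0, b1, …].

#0 0x159→b21/s5 MISS; vc=[]
#1 0x15c→b21/s5 L1-HIT; vc=[]
#2 0x3a6→b58/s2 MISS; vc=[]
#3 0x120→b18/s2 MISS; vc=[58]
#4 0xd3→b13/s5 MISS; vc=[58,21]
#5 0x157→b21/s5 VC-HIT; vc=[58,13]
#6 0x15e→b21/s5 L1-HIT; vc=[58,13]
#7 0x157→b21/s5 L1-HIT; vc=[58,13]
#8 0x121→b18/s2 L1-HIT; vc=[58,13]
#9 0x37a→b55/s7 MISS; vc=[58,13]
#10 0xd4→b13/s5 VC-HIT; vc=[58,21]
#11 0x155→b21/s5 VC-HIT; vc=[58,13]
#12 0xd1→b13/s5 VC-HIT; vc=[58,21]

VC = [58, 21]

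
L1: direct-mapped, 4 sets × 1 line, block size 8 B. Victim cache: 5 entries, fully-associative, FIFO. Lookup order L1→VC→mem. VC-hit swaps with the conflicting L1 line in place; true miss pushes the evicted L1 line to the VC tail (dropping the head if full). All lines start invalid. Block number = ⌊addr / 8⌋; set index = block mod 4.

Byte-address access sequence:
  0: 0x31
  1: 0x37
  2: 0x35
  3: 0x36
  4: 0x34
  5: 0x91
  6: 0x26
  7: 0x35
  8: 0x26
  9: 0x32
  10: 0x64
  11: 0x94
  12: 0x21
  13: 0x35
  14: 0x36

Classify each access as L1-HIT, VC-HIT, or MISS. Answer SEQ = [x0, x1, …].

#0 0x31→b6/s2 MISS; vc=[]
#1 0x37→b6/s2 L1-HIT; vc=[]
#2 0x35→b6/s2 L1-HIT; vc=[]
#3 0x36→b6/s2 L1-HIT; vc=[]
#4 0x34→b6/s2 L1-HIT; vc=[]
#5 0x91→b18/s2 MISS; vc=[6]
#6 0x26→b4/s0 MISS; vc=[6]
#7 0x35→b6/s2 VC-HIT; vc=[18]
#8 0x26→b4/s0 L1-HIT; vc=[18]
#9 0x32→b6/s2 L1-HIT; vc=[18]
#10 0x64→b12/s0 MISS; vc=[18,4]
#11 0x94→b18/s2 VC-HIT; vc=[6,4]
#12 0x21→b4/s0 VC-HIT; vc=[6,12]
#13 0x35→b6/s2 VC-HIT; vc=[18,12]
#14 0x36→b6/s2 L1-HIT; vc=[18,12]

SEQ = [MISS, L1-HIT, L1-HIT, L1-HIT, L1-HIT, MISS, MISS, VC-HIT, L1-HIT, L1-HIT, MISS, VC-HIT, VC-HIT, VC-HIT, L1-HIT]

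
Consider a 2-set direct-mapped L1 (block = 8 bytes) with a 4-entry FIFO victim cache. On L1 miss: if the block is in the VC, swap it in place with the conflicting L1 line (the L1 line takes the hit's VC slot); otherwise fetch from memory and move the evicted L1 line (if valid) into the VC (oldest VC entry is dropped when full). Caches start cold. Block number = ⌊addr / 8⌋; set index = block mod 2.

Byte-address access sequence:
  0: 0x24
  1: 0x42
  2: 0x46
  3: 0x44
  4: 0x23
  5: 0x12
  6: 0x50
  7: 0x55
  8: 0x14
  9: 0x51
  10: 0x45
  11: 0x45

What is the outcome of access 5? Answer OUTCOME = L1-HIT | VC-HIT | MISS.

OUTCOME = MISS

0: 0x24 (blk 4, set 0) → MISS  vc=[]
1: 0x42 (blk 8, set 0) → MISS  vc=[4]
2: 0x46 (blk 8, set 0) → L1-HIT  vc=[4]
3: 0x44 (blk 8, set 0) → L1-HIT  vc=[4]
4: 0x23 (blk 4, set 0) → VC-HIT  vc=[8]
5: 0x12 (blk 2, set 0) → MISS  vc=[8, 4]
6: 0x50 (blk 10, set 0) → MISS  vc=[8, 4, 2]
7: 0x55 (blk 10, set 0) → L1-HIT  vc=[8, 4, 2]
8: 0x14 (blk 2, set 0) → VC-HIT  vc=[8, 4, 10]
9: 0x51 (blk 10, set 0) → VC-HIT  vc=[8, 4, 2]
10: 0x45 (blk 8, set 0) → VC-HIT  vc=[10, 4, 2]
11: 0x45 (blk 8, set 0) → L1-HIT  vc=[10, 4, 2]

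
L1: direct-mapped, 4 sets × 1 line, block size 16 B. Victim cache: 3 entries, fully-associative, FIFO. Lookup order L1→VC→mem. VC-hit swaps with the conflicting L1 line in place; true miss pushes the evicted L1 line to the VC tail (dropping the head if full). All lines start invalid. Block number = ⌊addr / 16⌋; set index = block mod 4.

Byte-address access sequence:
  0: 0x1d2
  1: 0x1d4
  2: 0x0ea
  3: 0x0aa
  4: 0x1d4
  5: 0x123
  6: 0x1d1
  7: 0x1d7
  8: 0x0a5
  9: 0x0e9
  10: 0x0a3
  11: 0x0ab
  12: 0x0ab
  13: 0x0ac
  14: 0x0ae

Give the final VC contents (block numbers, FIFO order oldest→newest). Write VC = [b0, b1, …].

#0 0x1d2→b29/s1 MISS; vc=[]
#1 0x1d4→b29/s1 L1-HIT; vc=[]
#2 0xea→b14/s2 MISS; vc=[]
#3 0xaa→b10/s2 MISS; vc=[14]
#4 0x1d4→b29/s1 L1-HIT; vc=[14]
#5 0x123→b18/s2 MISS; vc=[14,10]
#6 0x1d1→b29/s1 L1-HIT; vc=[14,10]
#7 0x1d7→b29/s1 L1-HIT; vc=[14,10]
#8 0xa5→b10/s2 VC-HIT; vc=[14,18]
#9 0xe9→b14/s2 VC-HIT; vc=[10,18]
#10 0xa3→b10/s2 VC-HIT; vc=[14,18]
#11 0xab→b10/s2 L1-HIT; vc=[14,18]
#12 0xab→b10/s2 L1-HIT; vc=[14,18]
#13 0xac→b10/s2 L1-HIT; vc=[14,18]
#14 0xae→b10/s2 L1-HIT; vc=[14,18]

VC = [14, 18]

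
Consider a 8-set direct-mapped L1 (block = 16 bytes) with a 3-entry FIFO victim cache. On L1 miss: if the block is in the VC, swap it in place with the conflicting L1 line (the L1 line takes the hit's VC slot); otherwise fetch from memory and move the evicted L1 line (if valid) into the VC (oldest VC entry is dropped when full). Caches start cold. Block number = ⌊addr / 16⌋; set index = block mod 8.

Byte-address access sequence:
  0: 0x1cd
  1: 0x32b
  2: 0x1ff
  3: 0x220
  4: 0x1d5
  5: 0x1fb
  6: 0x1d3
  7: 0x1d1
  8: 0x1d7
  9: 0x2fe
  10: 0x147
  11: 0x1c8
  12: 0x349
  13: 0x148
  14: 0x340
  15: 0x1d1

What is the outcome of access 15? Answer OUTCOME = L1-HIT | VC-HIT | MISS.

#0 0x1cd→b28/s4 MISS; vc=[]
#1 0x32b→b50/s2 MISS; vc=[]
#2 0x1ff→b31/s7 MISS; vc=[]
#3 0x220→b34/s2 MISS; vc=[50]
#4 0x1d5→b29/s5 MISS; vc=[50]
#5 0x1fb→b31/s7 L1-HIT; vc=[50]
#6 0x1d3→b29/s5 L1-HIT; vc=[50]
#7 0x1d1→b29/s5 L1-HIT; vc=[50]
#8 0x1d7→b29/s5 L1-HIT; vc=[50]
#9 0x2fe→b47/s7 MISS; vc=[50,31]
#10 0x147→b20/s4 MISS; vc=[50,31,28]
#11 0x1c8→b28/s4 VC-HIT; vc=[50,31,20]
#12 0x349→b52/s4 MISS; vc=[31,20,28]
#13 0x148→b20/s4 VC-HIT; vc=[31,52,28]
#14 0x340→b52/s4 VC-HIT; vc=[31,20,28]
#15 0x1d1→b29/s5 L1-HIT; vc=[31,20,28]

OUTCOME = L1-HIT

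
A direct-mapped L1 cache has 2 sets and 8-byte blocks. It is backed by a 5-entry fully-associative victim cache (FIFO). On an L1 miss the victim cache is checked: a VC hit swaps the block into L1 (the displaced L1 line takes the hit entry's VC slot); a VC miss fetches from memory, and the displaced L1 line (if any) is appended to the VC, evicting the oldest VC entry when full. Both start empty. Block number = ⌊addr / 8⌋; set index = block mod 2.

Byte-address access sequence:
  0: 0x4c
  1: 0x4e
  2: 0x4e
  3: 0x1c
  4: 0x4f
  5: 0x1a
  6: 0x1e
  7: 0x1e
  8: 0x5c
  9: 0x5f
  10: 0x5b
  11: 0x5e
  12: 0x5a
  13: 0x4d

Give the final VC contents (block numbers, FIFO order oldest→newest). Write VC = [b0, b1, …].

VC = [11, 3]

  [0] addr=0x4c blk=9 s=1: MISS | VC []
  [1] addr=0x4e blk=9 s=1: L1-HIT | VC []
  [2] addr=0x4e blk=9 s=1: L1-HIT | VC []
  [3] addr=0x1c blk=3 s=1: MISS | VC [9]
  [4] addr=0x4f blk=9 s=1: VC-HIT | VC [3]
  [5] addr=0x1a blk=3 s=1: VC-HIT | VC [9]
  [6] addr=0x1e blk=3 s=1: L1-HIT | VC [9]
  [7] addr=0x1e blk=3 s=1: L1-HIT | VC [9]
  [8] addr=0x5c blk=11 s=1: MISS | VC [9, 3]
  [9] addr=0x5f blk=11 s=1: L1-HIT | VC [9, 3]
  [10] addr=0x5b blk=11 s=1: L1-HIT | VC [9, 3]
  [11] addr=0x5e blk=11 s=1: L1-HIT | VC [9, 3]
  [12] addr=0x5a blk=11 s=1: L1-HIT | VC [9, 3]
  [13] addr=0x4d blk=9 s=1: VC-HIT | VC [11, 3]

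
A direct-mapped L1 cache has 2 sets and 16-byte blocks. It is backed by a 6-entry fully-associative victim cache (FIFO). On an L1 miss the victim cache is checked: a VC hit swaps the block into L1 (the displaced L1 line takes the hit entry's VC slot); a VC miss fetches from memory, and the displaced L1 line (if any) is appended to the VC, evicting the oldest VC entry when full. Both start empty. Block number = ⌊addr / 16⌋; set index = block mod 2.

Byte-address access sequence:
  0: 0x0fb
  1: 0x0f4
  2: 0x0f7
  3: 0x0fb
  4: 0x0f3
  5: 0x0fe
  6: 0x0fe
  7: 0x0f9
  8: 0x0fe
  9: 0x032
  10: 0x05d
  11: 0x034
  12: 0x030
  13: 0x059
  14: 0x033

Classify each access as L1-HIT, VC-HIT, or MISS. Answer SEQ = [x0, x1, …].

SEQ = [MISS, L1-HIT, L1-HIT, L1-HIT, L1-HIT, L1-HIT, L1-HIT, L1-HIT, L1-HIT, MISS, MISS, VC-HIT, L1-HIT, VC-HIT, VC-HIT]

0: 0xfb (blk 15, set 1) → MISS  vc=[]
1: 0xf4 (blk 15, set 1) → L1-HIT  vc=[]
2: 0xf7 (blk 15, set 1) → L1-HIT  vc=[]
3: 0xfb (blk 15, set 1) → L1-HIT  vc=[]
4: 0xf3 (blk 15, set 1) → L1-HIT  vc=[]
5: 0xfe (blk 15, set 1) → L1-HIT  vc=[]
6: 0xfe (blk 15, set 1) → L1-HIT  vc=[]
7: 0xf9 (blk 15, set 1) → L1-HIT  vc=[]
8: 0xfe (blk 15, set 1) → L1-HIT  vc=[]
9: 0x32 (blk 3, set 1) → MISS  vc=[15]
10: 0x5d (blk 5, set 1) → MISS  vc=[15, 3]
11: 0x34 (blk 3, set 1) → VC-HIT  vc=[15, 5]
12: 0x30 (blk 3, set 1) → L1-HIT  vc=[15, 5]
13: 0x59 (blk 5, set 1) → VC-HIT  vc=[15, 3]
14: 0x33 (blk 3, set 1) → VC-HIT  vc=[15, 5]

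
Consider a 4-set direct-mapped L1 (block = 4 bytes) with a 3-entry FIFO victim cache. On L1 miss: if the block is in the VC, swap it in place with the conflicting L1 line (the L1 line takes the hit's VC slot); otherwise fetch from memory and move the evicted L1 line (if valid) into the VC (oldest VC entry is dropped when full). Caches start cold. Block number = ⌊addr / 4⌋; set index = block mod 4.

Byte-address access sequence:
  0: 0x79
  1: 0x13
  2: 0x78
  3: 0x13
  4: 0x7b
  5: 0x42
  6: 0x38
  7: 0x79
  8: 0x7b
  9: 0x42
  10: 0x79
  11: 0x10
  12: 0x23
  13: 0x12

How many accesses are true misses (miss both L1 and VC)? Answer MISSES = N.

MISSES = 5

#0 0x79→b30/s2 MISS; vc=[]
#1 0x13→b4/s0 MISS; vc=[]
#2 0x78→b30/s2 L1-HIT; vc=[]
#3 0x13→b4/s0 L1-HIT; vc=[]
#4 0x7b→b30/s2 L1-HIT; vc=[]
#5 0x42→b16/s0 MISS; vc=[4]
#6 0x38→b14/s2 MISS; vc=[4,30]
#7 0x79→b30/s2 VC-HIT; vc=[4,14]
#8 0x7b→b30/s2 L1-HIT; vc=[4,14]
#9 0x42→b16/s0 L1-HIT; vc=[4,14]
#10 0x79→b30/s2 L1-HIT; vc=[4,14]
#11 0x10→b4/s0 VC-HIT; vc=[16,14]
#12 0x23→b8/s0 MISS; vc=[16,14,4]
#13 0x12→b4/s0 VC-HIT; vc=[16,14,8]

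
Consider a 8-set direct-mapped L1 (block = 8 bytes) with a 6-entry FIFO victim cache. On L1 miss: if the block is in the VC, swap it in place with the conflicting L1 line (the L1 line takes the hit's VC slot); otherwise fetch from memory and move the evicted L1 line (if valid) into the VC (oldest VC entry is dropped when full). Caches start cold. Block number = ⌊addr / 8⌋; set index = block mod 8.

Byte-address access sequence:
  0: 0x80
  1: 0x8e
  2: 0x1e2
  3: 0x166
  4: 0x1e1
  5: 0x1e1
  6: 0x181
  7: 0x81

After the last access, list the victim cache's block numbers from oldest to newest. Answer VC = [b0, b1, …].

VC = [44, 48]

  [0] addr=0x80 blk=16 s=0: MISS | VC []
  [1] addr=0x8e blk=17 s=1: MISS | VC []
  [2] addr=0x1e2 blk=60 s=4: MISS | VC []
  [3] addr=0x166 blk=44 s=4: MISS | VC [60]
  [4] addr=0x1e1 blk=60 s=4: VC-HIT | VC [44]
  [5] addr=0x1e1 blk=60 s=4: L1-HIT | VC [44]
  [6] addr=0x181 blk=48 s=0: MISS | VC [44, 16]
  [7] addr=0x81 blk=16 s=0: VC-HIT | VC [44, 48]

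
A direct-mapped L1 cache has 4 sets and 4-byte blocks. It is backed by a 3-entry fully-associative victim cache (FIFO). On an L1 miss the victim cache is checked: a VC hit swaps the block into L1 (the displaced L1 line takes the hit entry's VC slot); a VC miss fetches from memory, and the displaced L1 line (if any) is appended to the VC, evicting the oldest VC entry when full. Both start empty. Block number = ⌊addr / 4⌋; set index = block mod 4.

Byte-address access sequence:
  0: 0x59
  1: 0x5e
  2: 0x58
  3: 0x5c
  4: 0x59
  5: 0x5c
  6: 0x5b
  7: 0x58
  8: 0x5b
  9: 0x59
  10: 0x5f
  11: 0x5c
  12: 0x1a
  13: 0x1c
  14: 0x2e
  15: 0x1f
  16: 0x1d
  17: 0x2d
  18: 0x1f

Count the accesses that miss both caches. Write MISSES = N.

MISSES = 5

  [0] addr=0x59 blk=22 s=2: MISS | VC []
  [1] addr=0x5e blk=23 s=3: MISS | VC []
  [2] addr=0x58 blk=22 s=2: L1-HIT | VC []
  [3] addr=0x5c blk=23 s=3: L1-HIT | VC []
  [4] addr=0x59 blk=22 s=2: L1-HIT | VC []
  [5] addr=0x5c blk=23 s=3: L1-HIT | VC []
  [6] addr=0x5b blk=22 s=2: L1-HIT | VC []
  [7] addr=0x58 blk=22 s=2: L1-HIT | VC []
  [8] addr=0x5b blk=22 s=2: L1-HIT | VC []
  [9] addr=0x59 blk=22 s=2: L1-HIT | VC []
  [10] addr=0x5f blk=23 s=3: L1-HIT | VC []
  [11] addr=0x5c blk=23 s=3: L1-HIT | VC []
  [12] addr=0x1a blk=6 s=2: MISS | VC [22]
  [13] addr=0x1c blk=7 s=3: MISS | VC [22, 23]
  [14] addr=0x2e blk=11 s=3: MISS | VC [22, 23, 7]
  [15] addr=0x1f blk=7 s=3: VC-HIT | VC [22, 23, 11]
  [16] addr=0x1d blk=7 s=3: L1-HIT | VC [22, 23, 11]
  [17] addr=0x2d blk=11 s=3: VC-HIT | VC [22, 23, 7]
  [18] addr=0x1f blk=7 s=3: VC-HIT | VC [22, 23, 11]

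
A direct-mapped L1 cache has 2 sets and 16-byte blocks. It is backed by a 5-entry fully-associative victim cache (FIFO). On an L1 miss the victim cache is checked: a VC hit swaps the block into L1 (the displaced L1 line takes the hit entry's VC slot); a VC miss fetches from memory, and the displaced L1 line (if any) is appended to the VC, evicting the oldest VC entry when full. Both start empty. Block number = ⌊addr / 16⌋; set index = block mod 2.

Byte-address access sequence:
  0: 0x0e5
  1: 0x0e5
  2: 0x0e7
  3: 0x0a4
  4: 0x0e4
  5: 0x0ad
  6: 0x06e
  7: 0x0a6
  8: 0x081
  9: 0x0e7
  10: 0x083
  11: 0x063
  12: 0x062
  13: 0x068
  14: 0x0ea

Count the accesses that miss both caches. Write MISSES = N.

0: 0xe5 (blk 14, set 0) → MISS  vc=[]
1: 0xe5 (blk 14, set 0) → L1-HIT  vc=[]
2: 0xe7 (blk 14, set 0) → L1-HIT  vc=[]
3: 0xa4 (blk 10, set 0) → MISS  vc=[14]
4: 0xe4 (blk 14, set 0) → VC-HIT  vc=[10]
5: 0xad (blk 10, set 0) → VC-HIT  vc=[14]
6: 0x6e (blk 6, set 0) → MISS  vc=[14, 10]
7: 0xa6 (blk 10, set 0) → VC-HIT  vc=[14, 6]
8: 0x81 (blk 8, set 0) → MISS  vc=[14, 6, 10]
9: 0xe7 (blk 14, set 0) → VC-HIT  vc=[8, 6, 10]
10: 0x83 (blk 8, set 0) → VC-HIT  vc=[14, 6, 10]
11: 0x63 (blk 6, set 0) → VC-HIT  vc=[14, 8, 10]
12: 0x62 (blk 6, set 0) → L1-HIT  vc=[14, 8, 10]
13: 0x68 (blk 6, set 0) → L1-HIT  vc=[14, 8, 10]
14: 0xea (blk 14, set 0) → VC-HIT  vc=[6, 8, 10]

MISSES = 4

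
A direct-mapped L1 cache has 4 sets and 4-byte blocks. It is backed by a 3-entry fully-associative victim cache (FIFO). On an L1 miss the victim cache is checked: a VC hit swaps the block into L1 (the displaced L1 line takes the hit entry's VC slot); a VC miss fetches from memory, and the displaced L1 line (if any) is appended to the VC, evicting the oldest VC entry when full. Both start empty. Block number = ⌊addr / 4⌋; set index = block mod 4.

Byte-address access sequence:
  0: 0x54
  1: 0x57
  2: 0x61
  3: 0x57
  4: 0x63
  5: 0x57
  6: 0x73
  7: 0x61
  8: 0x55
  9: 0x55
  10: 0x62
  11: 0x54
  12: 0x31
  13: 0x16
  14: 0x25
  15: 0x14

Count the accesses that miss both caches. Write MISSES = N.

0: 0x54 (blk 21, set 1) → MISS  vc=[]
1: 0x57 (blk 21, set 1) → L1-HIT  vc=[]
2: 0x61 (blk 24, set 0) → MISS  vc=[]
3: 0x57 (blk 21, set 1) → L1-HIT  vc=[]
4: 0x63 (blk 24, set 0) → L1-HIT  vc=[]
5: 0x57 (blk 21, set 1) → L1-HIT  vc=[]
6: 0x73 (blk 28, set 0) → MISS  vc=[24]
7: 0x61 (blk 24, set 0) → VC-HIT  vc=[28]
8: 0x55 (blk 21, set 1) → L1-HIT  vc=[28]
9: 0x55 (blk 21, set 1) → L1-HIT  vc=[28]
10: 0x62 (blk 24, set 0) → L1-HIT  vc=[28]
11: 0x54 (blk 21, set 1) → L1-HIT  vc=[28]
12: 0x31 (blk 12, set 0) → MISS  vc=[28, 24]
13: 0x16 (blk 5, set 1) → MISS  vc=[28, 24, 21]
14: 0x25 (blk 9, set 1) → MISS  vc=[24, 21, 5]
15: 0x14 (blk 5, set 1) → VC-HIT  vc=[24, 21, 9]

MISSES = 6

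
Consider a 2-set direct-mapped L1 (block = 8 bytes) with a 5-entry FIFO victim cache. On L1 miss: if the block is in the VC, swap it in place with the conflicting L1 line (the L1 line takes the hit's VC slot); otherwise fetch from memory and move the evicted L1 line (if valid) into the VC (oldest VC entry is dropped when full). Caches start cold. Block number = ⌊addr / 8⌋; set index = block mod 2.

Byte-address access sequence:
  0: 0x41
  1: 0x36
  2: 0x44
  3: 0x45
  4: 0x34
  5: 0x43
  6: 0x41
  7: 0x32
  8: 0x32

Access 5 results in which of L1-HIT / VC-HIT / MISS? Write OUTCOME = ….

#0 0x41→b8/s0 MISS; vc=[]
#1 0x36→b6/s0 MISS; vc=[8]
#2 0x44→b8/s0 VC-HIT; vc=[6]
#3 0x45→b8/s0 L1-HIT; vc=[6]
#4 0x34→b6/s0 VC-HIT; vc=[8]
#5 0x43→b8/s0 VC-HIT; vc=[6]
#6 0x41→b8/s0 L1-HIT; vc=[6]
#7 0x32→b6/s0 VC-HIT; vc=[8]
#8 0x32→b6/s0 L1-HIT; vc=[8]

OUTCOME = VC-HIT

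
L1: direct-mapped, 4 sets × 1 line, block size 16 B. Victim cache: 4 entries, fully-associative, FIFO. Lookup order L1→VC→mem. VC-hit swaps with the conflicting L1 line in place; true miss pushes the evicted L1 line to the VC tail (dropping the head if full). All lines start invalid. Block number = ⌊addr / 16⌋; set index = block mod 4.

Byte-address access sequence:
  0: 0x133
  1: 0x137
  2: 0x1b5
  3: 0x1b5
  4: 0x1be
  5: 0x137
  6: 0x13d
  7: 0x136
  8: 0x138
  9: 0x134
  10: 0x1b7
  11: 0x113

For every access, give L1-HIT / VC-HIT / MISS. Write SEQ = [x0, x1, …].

SEQ = [MISS, L1-HIT, MISS, L1-HIT, L1-HIT, VC-HIT, L1-HIT, L1-HIT, L1-HIT, L1-HIT, VC-HIT, MISS]

#0 0x133→b19/s3 MISS; vc=[]
#1 0x137→b19/s3 L1-HIT; vc=[]
#2 0x1b5→b27/s3 MISS; vc=[19]
#3 0x1b5→b27/s3 L1-HIT; vc=[19]
#4 0x1be→b27/s3 L1-HIT; vc=[19]
#5 0x137→b19/s3 VC-HIT; vc=[27]
#6 0x13d→b19/s3 L1-HIT; vc=[27]
#7 0x136→b19/s3 L1-HIT; vc=[27]
#8 0x138→b19/s3 L1-HIT; vc=[27]
#9 0x134→b19/s3 L1-HIT; vc=[27]
#10 0x1b7→b27/s3 VC-HIT; vc=[19]
#11 0x113→b17/s1 MISS; vc=[19]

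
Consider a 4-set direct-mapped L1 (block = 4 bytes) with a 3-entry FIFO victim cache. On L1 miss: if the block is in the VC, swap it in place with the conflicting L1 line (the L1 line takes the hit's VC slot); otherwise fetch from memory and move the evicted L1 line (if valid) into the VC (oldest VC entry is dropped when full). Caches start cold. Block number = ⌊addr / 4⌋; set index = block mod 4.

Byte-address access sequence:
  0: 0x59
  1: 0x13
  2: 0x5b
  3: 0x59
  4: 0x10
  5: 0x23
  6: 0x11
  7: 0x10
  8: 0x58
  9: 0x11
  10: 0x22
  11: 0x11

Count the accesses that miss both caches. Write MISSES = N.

0: 0x59 (blk 22, set 2) → MISS  vc=[]
1: 0x13 (blk 4, set 0) → MISS  vc=[]
2: 0x5b (blk 22, set 2) → L1-HIT  vc=[]
3: 0x59 (blk 22, set 2) → L1-HIT  vc=[]
4: 0x10 (blk 4, set 0) → L1-HIT  vc=[]
5: 0x23 (blk 8, set 0) → MISS  vc=[4]
6: 0x11 (blk 4, set 0) → VC-HIT  vc=[8]
7: 0x10 (blk 4, set 0) → L1-HIT  vc=[8]
8: 0x58 (blk 22, set 2) → L1-HIT  vc=[8]
9: 0x11 (blk 4, set 0) → L1-HIT  vc=[8]
10: 0x22 (blk 8, set 0) → VC-HIT  vc=[4]
11: 0x11 (blk 4, set 0) → VC-HIT  vc=[8]

MISSES = 3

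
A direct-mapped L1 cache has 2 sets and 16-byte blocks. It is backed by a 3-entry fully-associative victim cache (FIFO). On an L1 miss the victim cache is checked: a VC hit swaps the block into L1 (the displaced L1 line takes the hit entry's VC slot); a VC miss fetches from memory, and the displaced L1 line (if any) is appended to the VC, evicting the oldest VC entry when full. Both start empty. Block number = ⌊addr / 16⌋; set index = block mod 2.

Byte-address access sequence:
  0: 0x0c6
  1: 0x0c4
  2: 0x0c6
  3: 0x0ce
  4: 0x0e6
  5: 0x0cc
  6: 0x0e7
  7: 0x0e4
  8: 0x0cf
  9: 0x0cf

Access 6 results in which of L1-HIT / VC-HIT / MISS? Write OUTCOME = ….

OUTCOME = VC-HIT

0: 0xc6 (blk 12, set 0) → MISS  vc=[]
1: 0xc4 (blk 12, set 0) → L1-HIT  vc=[]
2: 0xc6 (blk 12, set 0) → L1-HIT  vc=[]
3: 0xce (blk 12, set 0) → L1-HIT  vc=[]
4: 0xe6 (blk 14, set 0) → MISS  vc=[12]
5: 0xcc (blk 12, set 0) → VC-HIT  vc=[14]
6: 0xe7 (blk 14, set 0) → VC-HIT  vc=[12]
7: 0xe4 (blk 14, set 0) → L1-HIT  vc=[12]
8: 0xcf (blk 12, set 0) → VC-HIT  vc=[14]
9: 0xcf (blk 12, set 0) → L1-HIT  vc=[14]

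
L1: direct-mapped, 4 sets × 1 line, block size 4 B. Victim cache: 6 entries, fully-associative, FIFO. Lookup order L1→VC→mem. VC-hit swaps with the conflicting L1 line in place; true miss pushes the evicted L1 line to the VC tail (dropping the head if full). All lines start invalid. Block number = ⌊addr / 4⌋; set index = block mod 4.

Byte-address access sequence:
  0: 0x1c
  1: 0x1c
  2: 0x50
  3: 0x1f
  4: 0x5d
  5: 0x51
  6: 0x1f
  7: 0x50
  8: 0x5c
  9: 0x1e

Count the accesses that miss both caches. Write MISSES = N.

MISSES = 3

  [0] addr=0x1c blk=7 s=3: MISS | VC []
  [1] addr=0x1c blk=7 s=3: L1-HIT | VC []
  [2] addr=0x50 blk=20 s=0: MISS | VC []
  [3] addr=0x1f blk=7 s=3: L1-HIT | VC []
  [4] addr=0x5d blk=23 s=3: MISS | VC [7]
  [5] addr=0x51 blk=20 s=0: L1-HIT | VC [7]
  [6] addr=0x1f blk=7 s=3: VC-HIT | VC [23]
  [7] addr=0x50 blk=20 s=0: L1-HIT | VC [23]
  [8] addr=0x5c blk=23 s=3: VC-HIT | VC [7]
  [9] addr=0x1e blk=7 s=3: VC-HIT | VC [23]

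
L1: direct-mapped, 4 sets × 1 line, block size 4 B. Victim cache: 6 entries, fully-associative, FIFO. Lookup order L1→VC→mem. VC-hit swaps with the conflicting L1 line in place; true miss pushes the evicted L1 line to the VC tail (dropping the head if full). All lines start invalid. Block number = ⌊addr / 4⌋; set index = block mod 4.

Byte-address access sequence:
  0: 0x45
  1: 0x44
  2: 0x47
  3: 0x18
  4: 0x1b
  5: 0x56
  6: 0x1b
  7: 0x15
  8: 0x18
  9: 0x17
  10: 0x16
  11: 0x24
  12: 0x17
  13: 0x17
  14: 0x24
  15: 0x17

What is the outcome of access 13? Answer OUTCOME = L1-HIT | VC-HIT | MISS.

  [0] addr=0x45 blk=17 s=1: MISS | VC []
  [1] addr=0x44 blk=17 s=1: L1-HIT | VC []
  [2] addr=0x47 blk=17 s=1: L1-HIT | VC []
  [3] addr=0x18 blk=6 s=2: MISS | VC []
  [4] addr=0x1b blk=6 s=2: L1-HIT | VC []
  [5] addr=0x56 blk=21 s=1: MISS | VC [17]
  [6] addr=0x1b blk=6 s=2: L1-HIT | VC [17]
  [7] addr=0x15 blk=5 s=1: MISS | VC [17, 21]
  [8] addr=0x18 blk=6 s=2: L1-HIT | VC [17, 21]
  [9] addr=0x17 blk=5 s=1: L1-HIT | VC [17, 21]
  [10] addr=0x16 blk=5 s=1: L1-HIT | VC [17, 21]
  [11] addr=0x24 blk=9 s=1: MISS | VC [17, 21, 5]
  [12] addr=0x17 blk=5 s=1: VC-HIT | VC [17, 21, 9]
  [13] addr=0x17 blk=5 s=1: L1-HIT | VC [17, 21, 9]
  [14] addr=0x24 blk=9 s=1: VC-HIT | VC [17, 21, 5]
  [15] addr=0x17 blk=5 s=1: VC-HIT | VC [17, 21, 9]

OUTCOME = L1-HIT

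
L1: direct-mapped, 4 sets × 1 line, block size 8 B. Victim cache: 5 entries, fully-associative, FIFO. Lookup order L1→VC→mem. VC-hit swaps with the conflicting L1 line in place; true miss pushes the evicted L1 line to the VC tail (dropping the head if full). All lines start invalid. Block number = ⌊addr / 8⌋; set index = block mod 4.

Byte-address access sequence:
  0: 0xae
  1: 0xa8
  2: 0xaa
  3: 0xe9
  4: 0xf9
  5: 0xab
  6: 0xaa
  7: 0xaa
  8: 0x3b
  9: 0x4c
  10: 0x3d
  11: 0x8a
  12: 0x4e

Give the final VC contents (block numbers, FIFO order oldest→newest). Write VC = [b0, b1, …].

VC = [29, 31, 21, 17]

  [0] addr=0xae blk=21 s=1: MISS | VC []
  [1] addr=0xa8 blk=21 s=1: L1-HIT | VC []
  [2] addr=0xaa blk=21 s=1: L1-HIT | VC []
  [3] addr=0xe9 blk=29 s=1: MISS | VC [21]
  [4] addr=0xf9 blk=31 s=3: MISS | VC [21]
  [5] addr=0xab blk=21 s=1: VC-HIT | VC [29]
  [6] addr=0xaa blk=21 s=1: L1-HIT | VC [29]
  [7] addr=0xaa blk=21 s=1: L1-HIT | VC [29]
  [8] addr=0x3b blk=7 s=3: MISS | VC [29, 31]
  [9] addr=0x4c blk=9 s=1: MISS | VC [29, 31, 21]
  [10] addr=0x3d blk=7 s=3: L1-HIT | VC [29, 31, 21]
  [11] addr=0x8a blk=17 s=1: MISS | VC [29, 31, 21, 9]
  [12] addr=0x4e blk=9 s=1: VC-HIT | VC [29, 31, 21, 17]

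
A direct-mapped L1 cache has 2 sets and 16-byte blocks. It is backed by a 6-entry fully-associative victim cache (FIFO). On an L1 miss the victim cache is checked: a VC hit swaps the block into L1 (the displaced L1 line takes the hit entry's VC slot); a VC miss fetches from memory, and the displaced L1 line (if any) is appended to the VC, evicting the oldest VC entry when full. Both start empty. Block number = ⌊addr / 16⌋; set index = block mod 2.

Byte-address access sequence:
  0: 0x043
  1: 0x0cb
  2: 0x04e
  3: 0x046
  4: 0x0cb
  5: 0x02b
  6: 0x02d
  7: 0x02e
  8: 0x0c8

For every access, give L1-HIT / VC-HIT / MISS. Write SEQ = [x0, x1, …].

SEQ = [MISS, MISS, VC-HIT, L1-HIT, VC-HIT, MISS, L1-HIT, L1-HIT, VC-HIT]

#0 0x43→b4/s0 MISS; vc=[]
#1 0xcb→b12/s0 MISS; vc=[4]
#2 0x4e→b4/s0 VC-HIT; vc=[12]
#3 0x46→b4/s0 L1-HIT; vc=[12]
#4 0xcb→b12/s0 VC-HIT; vc=[4]
#5 0x2b→b2/s0 MISS; vc=[4,12]
#6 0x2d→b2/s0 L1-HIT; vc=[4,12]
#7 0x2e→b2/s0 L1-HIT; vc=[4,12]
#8 0xc8→b12/s0 VC-HIT; vc=[4,2]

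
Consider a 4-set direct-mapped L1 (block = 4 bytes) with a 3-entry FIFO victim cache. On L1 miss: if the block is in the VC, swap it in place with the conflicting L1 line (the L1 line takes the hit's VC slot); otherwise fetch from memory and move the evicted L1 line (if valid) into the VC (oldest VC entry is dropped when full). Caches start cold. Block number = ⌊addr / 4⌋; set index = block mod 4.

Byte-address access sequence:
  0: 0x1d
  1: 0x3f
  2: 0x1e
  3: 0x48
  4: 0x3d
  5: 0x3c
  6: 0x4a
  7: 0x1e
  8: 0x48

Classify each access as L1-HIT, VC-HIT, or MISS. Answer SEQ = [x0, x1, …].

SEQ = [MISS, MISS, VC-HIT, MISS, VC-HIT, L1-HIT, L1-HIT, VC-HIT, L1-HIT]

0: 0x1d (blk 7, set 3) → MISS  vc=[]
1: 0x3f (blk 15, set 3) → MISS  vc=[7]
2: 0x1e (blk 7, set 3) → VC-HIT  vc=[15]
3: 0x48 (blk 18, set 2) → MISS  vc=[15]
4: 0x3d (blk 15, set 3) → VC-HIT  vc=[7]
5: 0x3c (blk 15, set 3) → L1-HIT  vc=[7]
6: 0x4a (blk 18, set 2) → L1-HIT  vc=[7]
7: 0x1e (blk 7, set 3) → VC-HIT  vc=[15]
8: 0x48 (blk 18, set 2) → L1-HIT  vc=[15]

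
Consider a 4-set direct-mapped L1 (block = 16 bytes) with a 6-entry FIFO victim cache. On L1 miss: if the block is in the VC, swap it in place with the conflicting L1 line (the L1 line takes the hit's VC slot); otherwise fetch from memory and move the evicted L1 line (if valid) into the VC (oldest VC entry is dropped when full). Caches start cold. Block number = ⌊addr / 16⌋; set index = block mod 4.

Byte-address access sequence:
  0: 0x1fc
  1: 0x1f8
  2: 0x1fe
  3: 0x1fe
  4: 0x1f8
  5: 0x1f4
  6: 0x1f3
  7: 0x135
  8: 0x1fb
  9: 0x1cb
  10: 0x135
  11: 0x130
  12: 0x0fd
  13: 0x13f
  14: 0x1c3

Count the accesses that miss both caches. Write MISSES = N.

MISSES = 4

  [0] addr=0x1fc blk=31 s=3: MISS | VC []
  [1] addr=0x1f8 blk=31 s=3: L1-HIT | VC []
  [2] addr=0x1fe blk=31 s=3: L1-HIT | VC []
  [3] addr=0x1fe blk=31 s=3: L1-HIT | VC []
  [4] addr=0x1f8 blk=31 s=3: L1-HIT | VC []
  [5] addr=0x1f4 blk=31 s=3: L1-HIT | VC []
  [6] addr=0x1f3 blk=31 s=3: L1-HIT | VC []
  [7] addr=0x135 blk=19 s=3: MISS | VC [31]
  [8] addr=0x1fb blk=31 s=3: VC-HIT | VC [19]
  [9] addr=0x1cb blk=28 s=0: MISS | VC [19]
  [10] addr=0x135 blk=19 s=3: VC-HIT | VC [31]
  [11] addr=0x130 blk=19 s=3: L1-HIT | VC [31]
  [12] addr=0xfd blk=15 s=3: MISS | VC [31, 19]
  [13] addr=0x13f blk=19 s=3: VC-HIT | VC [31, 15]
  [14] addr=0x1c3 blk=28 s=0: L1-HIT | VC [31, 15]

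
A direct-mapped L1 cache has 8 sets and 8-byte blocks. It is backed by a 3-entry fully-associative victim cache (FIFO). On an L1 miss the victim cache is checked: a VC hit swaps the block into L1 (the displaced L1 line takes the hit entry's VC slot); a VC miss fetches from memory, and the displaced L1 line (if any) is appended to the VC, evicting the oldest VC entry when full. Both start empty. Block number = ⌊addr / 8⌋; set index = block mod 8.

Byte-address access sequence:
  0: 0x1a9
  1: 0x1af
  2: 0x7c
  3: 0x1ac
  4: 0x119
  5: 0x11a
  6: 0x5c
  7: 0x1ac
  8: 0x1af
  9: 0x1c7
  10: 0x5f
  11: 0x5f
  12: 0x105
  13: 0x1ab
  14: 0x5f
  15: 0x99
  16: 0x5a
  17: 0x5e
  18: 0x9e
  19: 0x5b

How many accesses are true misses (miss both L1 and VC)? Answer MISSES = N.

MISSES = 7

  [0] addr=0x1a9 blk=53 s=5: MISS | VC []
  [1] addr=0x1af blk=53 s=5: L1-HIT | VC []
  [2] addr=0x7c blk=15 s=7: MISS | VC []
  [3] addr=0x1ac blk=53 s=5: L1-HIT | VC []
  [4] addr=0x119 blk=35 s=3: MISS | VC []
  [5] addr=0x11a blk=35 s=3: L1-HIT | VC []
  [6] addr=0x5c blk=11 s=3: MISS | VC [35]
  [7] addr=0x1ac blk=53 s=5: L1-HIT | VC [35]
  [8] addr=0x1af blk=53 s=5: L1-HIT | VC [35]
  [9] addr=0x1c7 blk=56 s=0: MISS | VC [35]
  [10] addr=0x5f blk=11 s=3: L1-HIT | VC [35]
  [11] addr=0x5f blk=11 s=3: L1-HIT | VC [35]
  [12] addr=0x105 blk=32 s=0: MISS | VC [35, 56]
  [13] addr=0x1ab blk=53 s=5: L1-HIT | VC [35, 56]
  [14] addr=0x5f blk=11 s=3: L1-HIT | VC [35, 56]
  [15] addr=0x99 blk=19 s=3: MISS | VC [35, 56, 11]
  [16] addr=0x5a blk=11 s=3: VC-HIT | VC [35, 56, 19]
  [17] addr=0x5e blk=11 s=3: L1-HIT | VC [35, 56, 19]
  [18] addr=0x9e blk=19 s=3: VC-HIT | VC [35, 56, 11]
  [19] addr=0x5b blk=11 s=3: VC-HIT | VC [35, 56, 19]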